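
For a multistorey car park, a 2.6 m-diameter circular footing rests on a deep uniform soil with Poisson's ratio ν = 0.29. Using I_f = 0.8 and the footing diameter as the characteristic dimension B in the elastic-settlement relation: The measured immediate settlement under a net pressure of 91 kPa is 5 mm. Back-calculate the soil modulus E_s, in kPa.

S_e = q·B·(1−ν²)/E_s · I_f  ⇒  E_s = q·B·(1−ν²)·I_f / S_e.
E_s = 91 × 2.6 × 0.9159 × 0.8 / 0.005 = 34670 kPa

E_s ≈ 34700 kPa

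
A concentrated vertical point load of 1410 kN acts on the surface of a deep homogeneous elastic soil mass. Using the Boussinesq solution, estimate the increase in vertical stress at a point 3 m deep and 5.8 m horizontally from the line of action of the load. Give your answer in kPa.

Δσ_z ≈ 1.53 kPa

Boussinesq vertical stress below a point load on an elastic half-space:
Δσ_z = 3P/(2πz²) · [1 + (r/z)²]^(−5/2)
r/z = 5.8/3 = 1.9333; [1+(r/z)²]^(−5/2) = 0.020467.
Δσ_z = 3×1410/(2π×3²) × 0.020467 = 74.803 × 0.020467 = 1.531 kPa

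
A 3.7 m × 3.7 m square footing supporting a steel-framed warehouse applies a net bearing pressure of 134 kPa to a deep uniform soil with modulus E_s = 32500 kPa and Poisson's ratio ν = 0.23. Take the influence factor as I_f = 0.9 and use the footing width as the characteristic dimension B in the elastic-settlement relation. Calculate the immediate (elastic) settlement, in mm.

S_e ≈ 13 mm

Immediate (elastic) settlement: S_e = q·B·(1−ν²)/E_s · I_f.
S_e = 134 × 3.7 × (1 − 0.23²) / 32500 × 0.9
    = 134 × 3.7 × 0.9471 / 32500 × 0.9
    = 0.013 m = 13 mm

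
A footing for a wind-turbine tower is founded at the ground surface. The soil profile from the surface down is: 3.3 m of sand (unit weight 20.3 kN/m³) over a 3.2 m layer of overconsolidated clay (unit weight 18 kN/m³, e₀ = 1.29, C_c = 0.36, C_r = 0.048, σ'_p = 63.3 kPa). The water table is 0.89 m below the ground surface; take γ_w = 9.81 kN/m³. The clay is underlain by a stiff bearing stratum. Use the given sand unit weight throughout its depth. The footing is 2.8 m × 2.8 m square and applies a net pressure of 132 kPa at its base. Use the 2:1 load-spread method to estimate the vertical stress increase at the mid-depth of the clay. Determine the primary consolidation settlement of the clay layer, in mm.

Mid-depth of clay below the ground surface: z = 3.3 + 3.2/2 = 4.9 m.
Total vertical stress at mid-clay: σ_v = 20.3×3.3 + 18×1.6 = 95.79 kPa.
Pore pressure: u = 9.81×(4.9 − 0.89) = 39.338 kPa.
Initial effective stress: σ'_0 = σ_v − u = 95.79 − 39.338 = 56.452 kPa.
Stress increase at mid-clay by the 2:1 spreading method:
Δσ = qBL/((B+z)(L+z)) = 132×2.8×2.8/((2.8+4.9)(2.8+4.9)) = 17.455 kPa
Final effective stress: σ'_f = 56.452 + 17.455 = 73.907 kPa.
σ'_f = 73.907 > σ'_p = 63.3 kPa, so the stress path crosses the preconsolidation pressure — recompression up to σ'_p, then virgin compression beyond:
S_c = H/(1+e₀)·[C_r·log₁₀(σ'_p/σ'_0) + C_c·log₁₀(σ'_f/σ'_p)]
    = 3.2/2.29 × [0.048×log₁₀(63.3/56.452) + 0.36×log₁₀(73.907/63.3)]
    = 1.3974 × [0.0023868 + 0.024221] = 0.03718 m

S_c ≈ 37.2 mm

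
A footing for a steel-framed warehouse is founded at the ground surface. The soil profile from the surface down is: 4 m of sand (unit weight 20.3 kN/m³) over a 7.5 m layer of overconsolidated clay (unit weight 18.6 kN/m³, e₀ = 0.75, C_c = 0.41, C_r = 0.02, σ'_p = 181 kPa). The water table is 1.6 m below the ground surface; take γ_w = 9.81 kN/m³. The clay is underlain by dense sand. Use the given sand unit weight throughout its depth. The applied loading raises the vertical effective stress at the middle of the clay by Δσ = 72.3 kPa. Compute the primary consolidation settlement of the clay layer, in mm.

Mid-depth of clay below the ground surface: z = 4 + 7.5/2 = 7.75 m.
Total vertical stress at mid-clay: σ_v = 20.3×4 + 18.6×3.75 = 150.95 kPa.
Pore pressure: u = 9.81×(7.75 − 1.6) = 60.332 kPa.
Initial effective stress: σ'_0 = σ_v − u = 150.95 − 60.332 = 90.618 kPa.
Final effective stress: σ'_f = 90.618 + 72.3 = 162.92 kPa.
σ'_f = 162.92 ≤ σ'_p = 181 kPa, so the clay remains overconsolidated and only the recompression index applies:
S_c = C_r·H/(1+e₀)·log₁₀(σ'_f/σ'_0) = 0.02×7.5/1.75×log₁₀(162.92/90.618)
    = 0.085714 × 0.25476 = 0.02184 m

S_c ≈ 21.8 mm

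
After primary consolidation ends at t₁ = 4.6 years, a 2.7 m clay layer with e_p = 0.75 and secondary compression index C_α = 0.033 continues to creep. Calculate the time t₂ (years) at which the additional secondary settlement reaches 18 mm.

S_s = C_α·H/(1+e_p)·log₁₀(t₂/t₁) ⇒ log₁₀(t₂/t₁) = S_s·(1+e_p)/(C_α·H).
log₁₀(t₂/t₁) = 0.018 × (1+0.75) / (0.033×2.7) = 0.3535
t₂ = t₁ × 10^0.3535 = 4.6 × 2.257 = 10.38 years

t₂ ≈ 10.4 years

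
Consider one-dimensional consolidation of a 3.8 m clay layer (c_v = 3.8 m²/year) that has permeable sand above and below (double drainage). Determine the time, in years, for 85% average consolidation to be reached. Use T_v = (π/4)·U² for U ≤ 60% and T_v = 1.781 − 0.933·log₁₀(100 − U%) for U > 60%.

t ≈ 0.65 years

Drainage path length: H_d = H/2 = 1.9 m (double drainage).
U > 60%: T_v = 1.781 − 0.933·log₁₀(100 − 85) = 0.68371.
t = T_v·H_d²/c_v = 0.68371×1.9²/3.8 = 0.6495 years.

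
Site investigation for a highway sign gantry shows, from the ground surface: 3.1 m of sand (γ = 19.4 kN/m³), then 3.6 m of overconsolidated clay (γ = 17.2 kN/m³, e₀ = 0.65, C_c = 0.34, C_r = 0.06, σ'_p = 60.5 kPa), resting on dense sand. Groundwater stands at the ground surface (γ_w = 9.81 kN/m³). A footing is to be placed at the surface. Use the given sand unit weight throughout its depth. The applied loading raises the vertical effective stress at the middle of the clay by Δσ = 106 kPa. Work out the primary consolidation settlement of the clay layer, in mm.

Mid-depth of clay below the ground surface: z = 3.1 + 3.6/2 = 4.9 m.
Total vertical stress at mid-clay: σ_v = 19.4×3.1 + 17.2×1.8 = 91.1 kPa.
Pore pressure: u = 9.81×(4.9 − 0) = 48.069 kPa.
Initial effective stress: σ'_0 = σ_v − u = 91.1 − 48.069 = 43.031 kPa.
Final effective stress: σ'_f = 43.031 + 106 = 149.03 kPa.
σ'_f = 149.03 > σ'_p = 60.5 kPa, so the stress path crosses the preconsolidation pressure — recompression up to σ'_p, then virgin compression beyond:
S_c = H/(1+e₀)·[C_r·log₁₀(σ'_p/σ'_0) + C_c·log₁₀(σ'_f/σ'_p)]
    = 3.6/1.65 × [0.06×log₁₀(60.5/43.031) + 0.34×log₁₀(149.03/60.5)]
    = 2.1818 × [0.0088784 + 0.13312] = 0.3098 m

S_c ≈ 310 mm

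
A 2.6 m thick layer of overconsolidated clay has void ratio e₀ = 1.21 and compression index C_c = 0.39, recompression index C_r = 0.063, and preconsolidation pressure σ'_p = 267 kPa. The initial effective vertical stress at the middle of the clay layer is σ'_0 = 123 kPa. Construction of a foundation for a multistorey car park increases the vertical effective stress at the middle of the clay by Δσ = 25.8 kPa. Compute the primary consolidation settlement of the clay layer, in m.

Final effective stress: σ'_f = 123 + 25.8 = 148.8 kPa.
σ'_f = 148.8 ≤ σ'_p = 267 kPa, so the clay remains overconsolidated and only the recompression index applies:
S_c = C_r·H/(1+e₀)·log₁₀(σ'_f/σ'_0) = 0.063×2.6/2.21×log₁₀(148.8/123)
    = 0.07412 × 0.082698 = 0.00613 m

S_c ≈ 0.00613 m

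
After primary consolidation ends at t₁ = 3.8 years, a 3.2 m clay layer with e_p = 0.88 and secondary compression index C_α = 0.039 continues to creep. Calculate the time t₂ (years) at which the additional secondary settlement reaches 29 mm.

S_s = C_α·H/(1+e_p)·log₁₀(t₂/t₁) ⇒ log₁₀(t₂/t₁) = S_s·(1+e_p)/(C_α·H).
log₁₀(t₂/t₁) = 0.029 × (1+0.88) / (0.039×3.2) = 0.4369
t₂ = t₁ × 10^0.4369 = 3.8 × 2.734 = 10.39 years

t₂ ≈ 10.4 years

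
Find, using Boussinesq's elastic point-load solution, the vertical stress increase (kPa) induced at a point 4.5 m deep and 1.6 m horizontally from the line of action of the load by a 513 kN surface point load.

Δσ_z ≈ 8.98 kPa

Boussinesq vertical stress below a point load on an elastic half-space:
Δσ_z = 3P/(2πz²) · [1 + (r/z)²]^(−5/2)
r/z = 1.6/4.5 = 0.35556; [1+(r/z)²]^(−5/2) = 0.74259.
Δσ_z = 3×513/(2π×4.5²) × 0.74259 = 12.096 × 0.74259 = 8.982 kPa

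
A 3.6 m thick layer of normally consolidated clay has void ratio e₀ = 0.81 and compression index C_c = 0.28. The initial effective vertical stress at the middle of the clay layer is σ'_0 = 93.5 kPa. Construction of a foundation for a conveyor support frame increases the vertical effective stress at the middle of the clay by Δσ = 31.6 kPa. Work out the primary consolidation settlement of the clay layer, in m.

Final effective stress: σ'_f = σ'_0 + Δσ = 93.5 + 31.6 = 125.1 kPa.
Normally consolidated clay, so the full stress increment lies on the virgin compression line:
S_c = C_c·H/(1+e₀)·log₁₀(σ'_f/σ'_0) = 0.28×3.6/(1+0.81)×log₁₀(125.1/93.5)
    = 0.55691 × 0.12645 = 0.07042 m

S_c ≈ 0.0704 m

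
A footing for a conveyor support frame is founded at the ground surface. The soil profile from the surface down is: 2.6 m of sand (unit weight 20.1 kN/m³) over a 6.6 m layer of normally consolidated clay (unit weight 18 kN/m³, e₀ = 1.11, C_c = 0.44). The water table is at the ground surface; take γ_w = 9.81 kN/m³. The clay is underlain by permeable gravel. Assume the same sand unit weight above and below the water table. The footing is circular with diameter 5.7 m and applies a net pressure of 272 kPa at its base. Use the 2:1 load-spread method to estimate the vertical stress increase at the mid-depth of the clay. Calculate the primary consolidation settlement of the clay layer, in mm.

Mid-depth of clay below the ground surface: z = 2.6 + 6.6/2 = 5.9 m.
Total vertical stress at mid-clay: σ_v = 20.1×2.6 + 18×3.3 = 111.66 kPa.
Pore pressure: u = 9.81×(5.9 − 0) = 57.879 kPa.
Initial effective stress: σ'_0 = σ_v − u = 111.66 − 57.879 = 53.781 kPa.
Stress increase at mid-clay by the 2:1 spreading method:
Δσ ≈ qD²/(D+z)² = 272×5.7²/(5.7+5.9)² = 65.675 kPa
Final effective stress: σ'_f = σ'_0 + Δσ = 53.781 + 65.675 = 119.46 kPa.
Normally consolidated clay, so the full stress increment lies on the virgin compression line:
S_c = C_c·H/(1+e₀)·log₁₀(σ'_f/σ'_0) = 0.44×6.6/(1+1.11)×log₁₀(119.46/53.781)
    = 1.3763 × 0.34659 = 0.477 m

S_c ≈ 477 mm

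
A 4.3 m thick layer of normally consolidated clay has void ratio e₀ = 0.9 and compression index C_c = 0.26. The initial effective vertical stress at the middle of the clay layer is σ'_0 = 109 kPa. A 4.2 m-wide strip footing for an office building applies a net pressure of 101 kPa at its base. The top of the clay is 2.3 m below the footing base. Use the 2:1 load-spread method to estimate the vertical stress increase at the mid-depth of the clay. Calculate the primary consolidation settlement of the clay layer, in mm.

Mid-depth of clay below the footing base: z = 2.3 + 4.3/2 = 4.45 m.
Stress increase at mid-clay by the 2:1 spreading method:
Δσ = qB/(B+z) = 101×4.2/(4.2+4.45) = 49.04 kPa
Final effective stress: σ'_f = σ'_0 + Δσ = 109 + 49.04 = 158.04 kPa.
Normally consolidated clay, so the full stress increment lies on the virgin compression line:
S_c = C_c·H/(1+e₀)·log₁₀(σ'_f/σ'_0) = 0.26×4.3/(1+0.9)×log₁₀(158.04/109)
    = 0.58842 × 0.16134 = 0.09494 m

S_c ≈ 94.9 mm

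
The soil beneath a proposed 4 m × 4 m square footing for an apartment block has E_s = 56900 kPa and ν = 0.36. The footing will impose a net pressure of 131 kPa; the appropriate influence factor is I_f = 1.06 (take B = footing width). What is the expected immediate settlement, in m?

S_e ≈ 0.0085 m

Immediate (elastic) settlement: S_e = q·B·(1−ν²)/E_s · I_f.
S_e = 131 × 4 × (1 − 0.36²) / 56900 × 1.06
    = 131 × 4 × 0.8704 / 56900 × 1.06
    = 0.008497 m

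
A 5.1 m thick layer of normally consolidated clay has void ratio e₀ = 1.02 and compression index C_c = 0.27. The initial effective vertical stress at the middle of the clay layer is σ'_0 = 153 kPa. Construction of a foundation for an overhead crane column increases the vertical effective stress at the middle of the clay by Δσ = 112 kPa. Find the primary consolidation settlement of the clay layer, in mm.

Final effective stress: σ'_f = σ'_0 + Δσ = 153 + 112 = 265 kPa.
Normally consolidated clay, so the full stress increment lies on the virgin compression line:
S_c = C_c·H/(1+e₀)·log₁₀(σ'_f/σ'_0) = 0.27×5.1/(1+1.02)×log₁₀(265/153)
    = 0.68168 × 0.23855 = 0.1626 m

S_c ≈ 163 mm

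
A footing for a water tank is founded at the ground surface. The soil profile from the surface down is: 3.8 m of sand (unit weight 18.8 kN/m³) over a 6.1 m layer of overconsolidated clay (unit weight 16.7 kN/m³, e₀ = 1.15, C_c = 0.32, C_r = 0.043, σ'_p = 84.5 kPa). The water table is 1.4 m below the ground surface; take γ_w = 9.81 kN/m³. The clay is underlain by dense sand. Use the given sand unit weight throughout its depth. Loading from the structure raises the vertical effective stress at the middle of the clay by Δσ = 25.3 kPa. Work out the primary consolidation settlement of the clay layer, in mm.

Mid-depth of clay below the ground surface: z = 3.8 + 6.1/2 = 6.85 m.
Total vertical stress at mid-clay: σ_v = 18.8×3.8 + 16.7×3.05 = 122.38 kPa.
Pore pressure: u = 9.81×(6.85 − 1.4) = 53.465 kPa.
Initial effective stress: σ'_0 = σ_v − u = 122.38 − 53.465 = 68.915 kPa.
Final effective stress: σ'_f = 68.915 + 25.3 = 94.215 kPa.
σ'_f = 94.215 > σ'_p = 84.5 kPa, so the stress path crosses the preconsolidation pressure — recompression up to σ'_p, then virgin compression beyond:
S_c = H/(1+e₀)·[C_r·log₁₀(σ'_p/σ'_0) + C_c·log₁₀(σ'_f/σ'_p)]
    = 6.1/2.15 × [0.043×log₁₀(84.5/68.915) + 0.32×log₁₀(94.215/84.5)]
    = 2.8372 × [0.0038073 + 0.015124] = 0.05371 m

S_c ≈ 53.7 mm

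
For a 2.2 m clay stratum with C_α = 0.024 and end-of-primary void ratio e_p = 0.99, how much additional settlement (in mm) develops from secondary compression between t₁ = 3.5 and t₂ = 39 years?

Secondary compression: S_s = C_α·H/(1+e_p)·log₁₀(t₂/t₁)
S_s = 0.024×2.2/(1+0.99)×log₁₀(39/3.5)
    = 0.02653 × 1.047 = 0.02778 m

S_s ≈ 27.8 mm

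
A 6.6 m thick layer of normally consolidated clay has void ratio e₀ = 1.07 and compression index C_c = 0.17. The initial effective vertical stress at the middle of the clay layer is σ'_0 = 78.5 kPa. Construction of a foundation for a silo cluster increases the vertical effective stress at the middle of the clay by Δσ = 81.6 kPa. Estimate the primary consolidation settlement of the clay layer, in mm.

S_c ≈ 168 mm

Final effective stress: σ'_f = σ'_0 + Δσ = 78.5 + 81.6 = 160.1 kPa.
Normally consolidated clay, so the full stress increment lies on the virgin compression line:
S_c = C_c·H/(1+e₀)·log₁₀(σ'_f/σ'_0) = 0.17×6.6/(1+1.07)×log₁₀(160.1/78.5)
    = 0.54203 × 0.30952 = 0.1678 m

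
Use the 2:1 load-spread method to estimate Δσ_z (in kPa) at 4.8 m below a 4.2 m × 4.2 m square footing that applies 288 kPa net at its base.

By the 2:1 method the load spreads at 1 horizontal : 2 vertical, so at depth z the loaded area has grown by z in each plan dimension:
Δσ = qBL/((B+z)(L+z)) = 288×4.2×4.2/((4.2+4.8)(4.2+4.8)) = 62.72 kPa

Δσ_z ≈ 62.7 kPa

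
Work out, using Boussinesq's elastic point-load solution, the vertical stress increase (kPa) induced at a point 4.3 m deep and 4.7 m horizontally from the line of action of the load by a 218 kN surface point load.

Boussinesq vertical stress below a point load on an elastic half-space:
Δσ_z = 3P/(2πz²) · [1 + (r/z)²]^(−5/2)
r/z = 4.7/4.3 = 1.093; [1+(r/z)²]^(−5/2) = 0.14014.
Δσ_z = 3×218/(2π×4.3²) × 0.14014 = 5.6294 × 0.14014 = 0.7889 kPa

Δσ_z ≈ 0.789 kPa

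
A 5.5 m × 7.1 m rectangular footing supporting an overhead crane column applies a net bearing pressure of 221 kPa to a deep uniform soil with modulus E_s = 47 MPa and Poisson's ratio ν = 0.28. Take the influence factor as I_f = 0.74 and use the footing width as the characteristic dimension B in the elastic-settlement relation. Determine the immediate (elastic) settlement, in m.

Immediate (elastic) settlement: S_e = q·B·(1−ν²)/E_s · I_f.
E_s = 47 MPa = 47000 kPa.
S_e = 221 × 5.5 × (1 − 0.28²) / 47000 × 0.74
    = 221 × 5.5 × 0.9216 / 47000 × 0.74
    = 0.01764 m

S_e ≈ 0.0176 m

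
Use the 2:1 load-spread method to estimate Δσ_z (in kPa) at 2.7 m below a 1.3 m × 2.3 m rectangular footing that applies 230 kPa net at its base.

Δσ_z ≈ 34.4 kPa

By the 2:1 method the load spreads at 1 horizontal : 2 vertical, so at depth z the loaded area has grown by z in each plan dimension:
Δσ = qBL/((B+z)(L+z)) = 230×1.3×2.3/((1.3+2.7)(2.3+2.7)) = 34.385 kPa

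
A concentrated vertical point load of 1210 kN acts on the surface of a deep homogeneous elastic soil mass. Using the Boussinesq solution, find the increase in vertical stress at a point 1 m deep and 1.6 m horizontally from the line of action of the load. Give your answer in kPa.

Δσ_z ≈ 24.2 kPa

Boussinesq vertical stress below a point load on an elastic half-space:
Δσ_z = 3P/(2πz²) · [1 + (r/z)²]^(−5/2)
r/z = 1.6/1 = 1.6; [1+(r/z)²]^(−5/2) = 0.041819.
Δσ_z = 3×1210/(2π×1²) × 0.041819 = 577.73 × 0.041819 = 24.16 kPa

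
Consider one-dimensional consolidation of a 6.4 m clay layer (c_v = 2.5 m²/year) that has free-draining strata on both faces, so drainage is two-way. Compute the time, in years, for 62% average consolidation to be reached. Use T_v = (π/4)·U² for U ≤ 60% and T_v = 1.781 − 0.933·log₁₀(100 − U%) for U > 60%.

t ≈ 1.26 years

Drainage path length: H_d = H/2 = 3.2 m (double drainage).
U > 60%: T_v = 1.781 − 0.933·log₁₀(100 − 62) = 0.30706.
t = T_v·H_d²/c_v = 0.30706×3.2²/2.5 = 1.258 years.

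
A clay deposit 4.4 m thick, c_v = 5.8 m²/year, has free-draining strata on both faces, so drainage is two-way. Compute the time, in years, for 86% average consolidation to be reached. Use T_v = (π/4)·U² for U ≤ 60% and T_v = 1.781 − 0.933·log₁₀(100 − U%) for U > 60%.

t ≈ 0.594 years

Drainage path length: H_d = H/2 = 2.2 m (double drainage).
U > 60%: T_v = 1.781 − 0.933·log₁₀(100 − 86) = 0.71166.
t = T_v·H_d²/c_v = 0.71166×2.2²/5.8 = 0.5939 years.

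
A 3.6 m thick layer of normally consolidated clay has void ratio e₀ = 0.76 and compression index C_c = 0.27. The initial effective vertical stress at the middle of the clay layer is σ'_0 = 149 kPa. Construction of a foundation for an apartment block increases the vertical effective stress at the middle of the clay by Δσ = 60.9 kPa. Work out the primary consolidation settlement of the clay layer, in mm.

Final effective stress: σ'_f = σ'_0 + Δσ = 149 + 60.9 = 209.9 kPa.
Normally consolidated clay, so the full stress increment lies on the virgin compression line:
S_c = C_c·H/(1+e₀)·log₁₀(σ'_f/σ'_0) = 0.27×3.6/(1+0.76)×log₁₀(209.9/149)
    = 0.55227 × 0.14883 = 0.08219 m

S_c ≈ 82.2 mm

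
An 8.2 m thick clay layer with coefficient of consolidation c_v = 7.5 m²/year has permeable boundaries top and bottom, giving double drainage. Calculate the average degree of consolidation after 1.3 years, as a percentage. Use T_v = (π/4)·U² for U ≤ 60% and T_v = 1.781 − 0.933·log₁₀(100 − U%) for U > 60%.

Drainage path length: H_d = H/2 = 4.1 m (double drainage).
T_v = c_v·t/H_d² = 7.5×1.3/4.1² = 0.58001.
T_v = 0.58001 corresponds to the U > 60% branch:
U = 1 − 10^((1.781 − T_v)/0.933)/100 = 0.8063

U ≈ 80.6 %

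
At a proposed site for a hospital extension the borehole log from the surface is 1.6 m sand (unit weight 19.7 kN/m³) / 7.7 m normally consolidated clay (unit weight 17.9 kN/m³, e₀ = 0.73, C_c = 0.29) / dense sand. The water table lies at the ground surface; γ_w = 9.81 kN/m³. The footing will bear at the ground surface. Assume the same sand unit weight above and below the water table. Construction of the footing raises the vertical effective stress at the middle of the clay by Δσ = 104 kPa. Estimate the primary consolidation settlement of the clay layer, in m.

Mid-depth of clay below the ground surface: z = 1.6 + 7.7/2 = 5.45 m.
Total vertical stress at mid-clay: σ_v = 19.7×1.6 + 17.9×3.85 = 100.43 kPa.
Pore pressure: u = 9.81×(5.45 − 0) = 53.465 kPa.
Initial effective stress: σ'_0 = σ_v − u = 100.43 − 53.465 = 46.965 kPa.
Final effective stress: σ'_f = σ'_0 + Δσ = 46.965 + 104 = 150.97 kPa.
Normally consolidated clay, so the full stress increment lies on the virgin compression line:
S_c = C_c·H/(1+e₀)·log₁₀(σ'_f/σ'_0) = 0.29×7.7/(1+0.73)×log₁₀(150.97/46.965)
    = 1.2908 × 0.50712 = 0.6546 m

S_c ≈ 0.655 m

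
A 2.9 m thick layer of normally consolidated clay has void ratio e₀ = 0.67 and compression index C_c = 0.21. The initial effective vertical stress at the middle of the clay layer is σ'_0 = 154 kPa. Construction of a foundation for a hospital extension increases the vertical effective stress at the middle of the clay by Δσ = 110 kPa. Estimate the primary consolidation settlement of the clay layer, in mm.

Final effective stress: σ'_f = σ'_0 + Δσ = 154 + 110 = 264 kPa.
Normally consolidated clay, so the full stress increment lies on the virgin compression line:
S_c = C_c·H/(1+e₀)·log₁₀(σ'_f/σ'_0) = 0.21×2.9/(1+0.67)×log₁₀(264/154)
    = 0.36467 × 0.23408 = 0.08536 m

S_c ≈ 85.4 mm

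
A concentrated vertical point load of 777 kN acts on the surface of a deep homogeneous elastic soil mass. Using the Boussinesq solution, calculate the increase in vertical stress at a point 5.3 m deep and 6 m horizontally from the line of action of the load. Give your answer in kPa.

Boussinesq vertical stress below a point load on an elastic half-space:
Δσ_z = 3P/(2πz²) · [1 + (r/z)²]^(−5/2)
r/z = 6/5.3 = 1.1321; [1+(r/z)²]^(−5/2) = 0.12718.
Δσ_z = 3×777/(2π×5.3²) × 0.12718 = 13.207 × 0.12718 = 1.68 kPa

Δσ_z ≈ 1.68 kPa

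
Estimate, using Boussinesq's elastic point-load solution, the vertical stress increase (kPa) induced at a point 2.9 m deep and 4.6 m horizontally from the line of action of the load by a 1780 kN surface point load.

Δσ_z ≈ 4.36 kPa

Boussinesq vertical stress below a point load on an elastic half-space:
Δσ_z = 3P/(2πz²) · [1 + (r/z)²]^(−5/2)
r/z = 4.6/2.9 = 1.5862; [1+(r/z)²]^(−5/2) = 0.043138.
Δσ_z = 3×1780/(2π×2.9²) × 0.043138 = 101.06 × 0.043138 = 4.36 kPa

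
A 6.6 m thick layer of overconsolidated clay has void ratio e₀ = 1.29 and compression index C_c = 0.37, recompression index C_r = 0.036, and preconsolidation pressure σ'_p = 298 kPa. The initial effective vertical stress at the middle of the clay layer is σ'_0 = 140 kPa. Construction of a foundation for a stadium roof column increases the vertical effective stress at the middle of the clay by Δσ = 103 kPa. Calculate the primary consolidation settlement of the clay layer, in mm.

S_c ≈ 24.8 mm

Final effective stress: σ'_f = 140 + 103 = 243 kPa.
σ'_f = 243 ≤ σ'_p = 298 kPa, so the clay remains overconsolidated and only the recompression index applies:
S_c = C_r·H/(1+e₀)·log₁₀(σ'_f/σ'_0) = 0.036×6.6/2.29×log₁₀(243/140)
    = 0.10376 × 0.23948 = 0.02485 m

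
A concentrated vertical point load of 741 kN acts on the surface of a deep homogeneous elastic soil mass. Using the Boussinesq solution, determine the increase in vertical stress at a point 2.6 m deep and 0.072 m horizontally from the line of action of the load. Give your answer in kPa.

Boussinesq vertical stress below a point load on an elastic half-space:
Δσ_z = 3P/(2πz²) · [1 + (r/z)²]^(−5/2)
r/z = 0.072/2.6 = 0.027692; [1+(r/z)²]^(−5/2) = 0.99809.
Δσ_z = 3×741/(2π×2.6²) × 0.99809 = 52.337 × 0.99809 = 52.24 kPa

Δσ_z ≈ 52.2 kPa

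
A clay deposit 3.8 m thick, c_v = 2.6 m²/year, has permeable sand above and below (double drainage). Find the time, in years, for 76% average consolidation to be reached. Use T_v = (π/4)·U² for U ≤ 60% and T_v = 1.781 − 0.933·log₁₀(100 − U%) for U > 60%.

t ≈ 0.685 years

Drainage path length: H_d = H/2 = 1.9 m (double drainage).
U > 60%: T_v = 1.781 − 0.933·log₁₀(100 − 76) = 0.49326.
t = T_v·H_d²/c_v = 0.49326×1.9²/2.6 = 0.6849 years.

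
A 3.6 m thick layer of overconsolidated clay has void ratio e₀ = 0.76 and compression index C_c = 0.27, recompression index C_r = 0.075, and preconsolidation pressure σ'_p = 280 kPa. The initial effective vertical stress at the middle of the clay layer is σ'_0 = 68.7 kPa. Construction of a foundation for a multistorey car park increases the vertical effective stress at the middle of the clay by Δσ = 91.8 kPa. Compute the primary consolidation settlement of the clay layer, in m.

S_c ≈ 0.0565 m

Final effective stress: σ'_f = 68.7 + 91.8 = 160.5 kPa.
σ'_f = 160.5 ≤ σ'_p = 280 kPa, so the clay remains overconsolidated and only the recompression index applies:
S_c = C_r·H/(1+e₀)·log₁₀(σ'_f/σ'_0) = 0.075×3.6/1.76×log₁₀(160.5/68.7)
    = 0.15341 × 0.36852 = 0.05654 m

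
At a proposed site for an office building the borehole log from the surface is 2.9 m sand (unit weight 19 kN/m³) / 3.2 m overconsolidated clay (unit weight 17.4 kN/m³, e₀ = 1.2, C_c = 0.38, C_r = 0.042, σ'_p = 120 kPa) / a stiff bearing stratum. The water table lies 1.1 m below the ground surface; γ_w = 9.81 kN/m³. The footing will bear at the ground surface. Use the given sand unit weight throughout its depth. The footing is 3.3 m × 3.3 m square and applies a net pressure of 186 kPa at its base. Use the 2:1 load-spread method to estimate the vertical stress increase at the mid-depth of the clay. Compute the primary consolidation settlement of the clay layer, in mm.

Mid-depth of clay below the ground surface: z = 2.9 + 3.2/2 = 4.5 m.
Total vertical stress at mid-clay: σ_v = 19×2.9 + 17.4×1.6 = 82.94 kPa.
Pore pressure: u = 9.81×(4.5 − 1.1) = 33.354 kPa.
Initial effective stress: σ'_0 = σ_v − u = 82.94 − 33.354 = 49.586 kPa.
Stress increase at mid-clay by the 2:1 spreading method:
Δσ = qBL/((B+z)(L+z)) = 186×3.3×3.3/((3.3+4.5)(3.3+4.5)) = 33.293 kPa
Final effective stress: σ'_f = 49.586 + 33.293 = 82.879 kPa.
σ'_f = 82.879 ≤ σ'_p = 120 kPa, so the clay remains overconsolidated and only the recompression index applies:
S_c = C_r·H/(1+e₀)·log₁₀(σ'_f/σ'_0) = 0.042×3.2/2.2×log₁₀(82.879/49.586)
    = 0.061089 × 0.22309 = 0.01363 m

S_c ≈ 13.6 mm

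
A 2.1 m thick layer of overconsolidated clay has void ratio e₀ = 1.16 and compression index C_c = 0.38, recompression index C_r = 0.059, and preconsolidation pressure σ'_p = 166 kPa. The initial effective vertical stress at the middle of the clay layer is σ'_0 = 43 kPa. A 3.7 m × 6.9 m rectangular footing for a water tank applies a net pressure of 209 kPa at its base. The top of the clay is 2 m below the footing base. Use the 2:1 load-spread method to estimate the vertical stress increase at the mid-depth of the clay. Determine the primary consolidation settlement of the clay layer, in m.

S_c ≈ 0.0261 m

Mid-depth of clay below the footing base: z = 2 + 2.1/2 = 3.05 m.
Stress increase at mid-clay by the 2:1 spreading method:
Δσ = qBL/((B+z)(L+z)) = 209×3.7×6.9/((3.7+3.05)(6.9+3.05)) = 79.446 kPa
Final effective stress: σ'_f = 43 + 79.446 = 122.45 kPa.
σ'_f = 122.45 ≤ σ'_p = 166 kPa, so the clay remains overconsolidated and only the recompression index applies:
S_c = C_r·H/(1+e₀)·log₁₀(σ'_f/σ'_0) = 0.059×2.1/2.16×log₁₀(122.45/43)
    = 0.057361 × 0.45449 = 0.02607 m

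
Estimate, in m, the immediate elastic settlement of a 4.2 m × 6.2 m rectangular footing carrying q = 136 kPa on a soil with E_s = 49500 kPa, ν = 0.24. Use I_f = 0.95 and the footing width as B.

Immediate (elastic) settlement: S_e = q·B·(1−ν²)/E_s · I_f.
S_e = 136 × 4.2 × (1 − 0.24²) / 49500 × 0.95
    = 136 × 4.2 × 0.9424 / 49500 × 0.95
    = 0.01033 m

S_e ≈ 0.0103 m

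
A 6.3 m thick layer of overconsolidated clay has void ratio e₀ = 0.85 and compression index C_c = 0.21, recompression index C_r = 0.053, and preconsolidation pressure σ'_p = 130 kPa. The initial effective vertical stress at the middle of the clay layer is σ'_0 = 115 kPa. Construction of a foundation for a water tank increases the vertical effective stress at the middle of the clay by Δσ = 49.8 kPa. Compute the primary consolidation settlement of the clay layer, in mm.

S_c ≈ 83.3 mm

Final effective stress: σ'_f = 115 + 49.8 = 164.8 kPa.
σ'_f = 164.8 > σ'_p = 130 kPa, so the stress path crosses the preconsolidation pressure — recompression up to σ'_p, then virgin compression beyond:
S_c = H/(1+e₀)·[C_r·log₁₀(σ'_p/σ'_0) + C_c·log₁₀(σ'_f/σ'_p)]
    = 6.3/1.85 × [0.053×log₁₀(130/115) + 0.21×log₁₀(164.8/130)]
    = 3.4054 × [0.002822 + 0.021633] = 0.08328 m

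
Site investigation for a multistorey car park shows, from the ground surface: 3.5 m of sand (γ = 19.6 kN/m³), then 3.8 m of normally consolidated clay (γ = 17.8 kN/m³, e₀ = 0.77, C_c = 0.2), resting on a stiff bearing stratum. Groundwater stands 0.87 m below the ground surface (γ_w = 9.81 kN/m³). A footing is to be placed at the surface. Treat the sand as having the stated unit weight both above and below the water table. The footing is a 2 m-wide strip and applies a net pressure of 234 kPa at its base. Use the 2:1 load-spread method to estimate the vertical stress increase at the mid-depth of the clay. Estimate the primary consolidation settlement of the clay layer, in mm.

Mid-depth of clay below the ground surface: z = 3.5 + 3.8/2 = 5.4 m.
Total vertical stress at mid-clay: σ_v = 19.6×3.5 + 17.8×1.9 = 102.42 kPa.
Pore pressure: u = 9.81×(5.4 − 0.87) = 44.439 kPa.
Initial effective stress: σ'_0 = σ_v − u = 102.42 − 44.439 = 57.981 kPa.
Stress increase at mid-clay by the 2:1 spreading method:
Δσ = qB/(B+z) = 234×2/(2+5.4) = 63.243 kPa
Final effective stress: σ'_f = σ'_0 + Δσ = 57.981 + 63.243 = 121.22 kPa.
Normally consolidated clay, so the full stress increment lies on the virgin compression line:
S_c = C_c·H/(1+e₀)·log₁₀(σ'_f/σ'_0) = 0.2×3.8/(1+0.77)×log₁₀(121.22/57.981)
    = 0.42938 × 0.32029 = 0.1375 m

S_c ≈ 138 mm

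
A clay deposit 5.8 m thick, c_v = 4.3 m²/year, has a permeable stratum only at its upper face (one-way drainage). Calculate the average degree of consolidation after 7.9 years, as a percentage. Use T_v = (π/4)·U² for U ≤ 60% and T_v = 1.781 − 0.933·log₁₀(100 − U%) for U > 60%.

Drainage path length: H_d = H = 5.8 m (single drainage).
T_v = c_v·t/H_d² = 4.3×7.9/5.8² = 1.0098.
T_v = 1.0098 corresponds to the U > 60% branch:
U = 1 − 10^((1.781 − T_v)/0.933)/100 = 0.9329

U ≈ 93.3 %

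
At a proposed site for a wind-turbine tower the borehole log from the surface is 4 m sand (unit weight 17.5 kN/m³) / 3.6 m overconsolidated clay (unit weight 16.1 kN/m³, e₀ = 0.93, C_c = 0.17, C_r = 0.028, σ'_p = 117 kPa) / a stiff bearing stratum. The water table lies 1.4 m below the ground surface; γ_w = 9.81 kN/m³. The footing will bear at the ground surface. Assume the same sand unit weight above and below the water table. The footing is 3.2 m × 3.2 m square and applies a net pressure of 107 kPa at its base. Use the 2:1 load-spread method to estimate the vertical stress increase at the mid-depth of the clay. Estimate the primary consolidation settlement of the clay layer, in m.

Mid-depth of clay below the ground surface: z = 4 + 3.6/2 = 5.8 m.
Total vertical stress at mid-clay: σ_v = 17.5×4 + 16.1×1.8 = 98.98 kPa.
Pore pressure: u = 9.81×(5.8 − 1.4) = 43.164 kPa.
Initial effective stress: σ'_0 = σ_v − u = 98.98 − 43.164 = 55.816 kPa.
Stress increase at mid-clay by the 2:1 spreading method:
Δσ = qBL/((B+z)(L+z)) = 107×3.2×3.2/((3.2+5.8)(3.2+5.8)) = 13.527 kPa
Final effective stress: σ'_f = 55.816 + 13.527 = 69.343 kPa.
σ'_f = 69.343 ≤ σ'_p = 117 kPa, so the clay remains overconsolidated and only the recompression index applies:
S_c = C_r·H/(1+e₀)·log₁₀(σ'_f/σ'_0) = 0.028×3.6/1.93×log₁₀(69.343/55.816)
    = 0.052228 × 0.094244 = 0.004922 m

S_c ≈ 0.00492 m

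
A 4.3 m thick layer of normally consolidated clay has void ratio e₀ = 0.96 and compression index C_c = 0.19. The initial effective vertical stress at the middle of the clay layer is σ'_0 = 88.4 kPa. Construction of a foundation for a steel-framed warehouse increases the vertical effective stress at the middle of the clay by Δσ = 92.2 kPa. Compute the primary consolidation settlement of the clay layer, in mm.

Final effective stress: σ'_f = σ'_0 + Δσ = 88.4 + 92.2 = 180.6 kPa.
Normally consolidated clay, so the full stress increment lies on the virgin compression line:
S_c = C_c·H/(1+e₀)·log₁₀(σ'_f/σ'_0) = 0.19×4.3/(1+0.96)×log₁₀(180.6/88.4)
    = 0.41684 × 0.31027 = 0.1293 m

S_c ≈ 129 mm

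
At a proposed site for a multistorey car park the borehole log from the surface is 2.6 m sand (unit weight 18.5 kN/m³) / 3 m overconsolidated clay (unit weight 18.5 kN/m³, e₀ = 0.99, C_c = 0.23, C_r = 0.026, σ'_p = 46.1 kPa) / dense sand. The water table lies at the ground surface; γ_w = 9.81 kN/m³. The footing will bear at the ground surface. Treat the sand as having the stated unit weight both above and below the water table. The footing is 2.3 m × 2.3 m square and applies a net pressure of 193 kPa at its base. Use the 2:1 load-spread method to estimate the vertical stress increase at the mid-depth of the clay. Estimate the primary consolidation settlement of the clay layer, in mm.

Mid-depth of clay below the ground surface: z = 2.6 + 3/2 = 4.1 m.
Total vertical stress at mid-clay: σ_v = 18.5×2.6 + 18.5×1.5 = 75.85 kPa.
Pore pressure: u = 9.81×(4.1 − 0) = 40.221 kPa.
Initial effective stress: σ'_0 = σ_v − u = 75.85 − 40.221 = 35.629 kPa.
Stress increase at mid-clay by the 2:1 spreading method:
Δσ = qBL/((B+z)(L+z)) = 193×2.3×2.3/((2.3+4.1)(2.3+4.1)) = 24.926 kPa
Final effective stress: σ'_f = 35.629 + 24.926 = 60.555 kPa.
σ'_f = 60.555 > σ'_p = 46.1 kPa, so the stress path crosses the preconsolidation pressure — recompression up to σ'_p, then virgin compression beyond:
S_c = H/(1+e₀)·[C_r·log₁₀(σ'_p/σ'_0) + C_c·log₁₀(σ'_f/σ'_p)]
    = 3/1.99 × [0.026×log₁₀(46.1/35.629) + 0.23×log₁₀(60.555/46.1)]
    = 1.5075 × [0.0029093 + 0.027243] = 0.04545 m

S_c ≈ 45.5 mm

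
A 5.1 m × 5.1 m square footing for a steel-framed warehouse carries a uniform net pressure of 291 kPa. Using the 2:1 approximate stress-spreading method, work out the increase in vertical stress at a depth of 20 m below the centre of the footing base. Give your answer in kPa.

By the 2:1 method the load spreads at 1 horizontal : 2 vertical, so at depth z the loaded area has grown by z in each plan dimension:
Δσ = qBL/((B+z)(L+z)) = 291×5.1×5.1/((5.1+20)(5.1+20)) = 12.014 kPa

Δσ_z ≈ 12 kPa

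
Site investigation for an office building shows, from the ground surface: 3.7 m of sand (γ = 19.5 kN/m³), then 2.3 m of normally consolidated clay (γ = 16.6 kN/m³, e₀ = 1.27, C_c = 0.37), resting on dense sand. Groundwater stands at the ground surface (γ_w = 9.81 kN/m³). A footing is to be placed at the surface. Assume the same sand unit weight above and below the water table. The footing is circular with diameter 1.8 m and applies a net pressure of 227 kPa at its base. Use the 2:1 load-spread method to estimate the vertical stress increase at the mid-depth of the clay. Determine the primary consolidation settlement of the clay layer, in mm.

S_c ≈ 52.5 mm

Mid-depth of clay below the ground surface: z = 3.7 + 2.3/2 = 4.85 m.
Total vertical stress at mid-clay: σ_v = 19.5×3.7 + 16.6×1.15 = 91.24 kPa.
Pore pressure: u = 9.81×(4.85 − 0) = 47.578 kPa.
Initial effective stress: σ'_0 = σ_v − u = 91.24 − 47.578 = 43.662 kPa.
Stress increase at mid-clay by the 2:1 spreading method:
Δσ ≈ qD²/(D+z)² = 227×1.8²/(1.8+4.85)² = 16.631 kPa
Final effective stress: σ'_f = σ'_0 + Δσ = 43.662 + 16.631 = 60.293 kPa.
Normally consolidated clay, so the full stress increment lies on the virgin compression line:
S_c = C_c·H/(1+e₀)·log₁₀(σ'_f/σ'_0) = 0.37×2.3/(1+1.27)×log₁₀(60.293/43.662)
    = 0.37489 × 0.14016 = 0.05254 m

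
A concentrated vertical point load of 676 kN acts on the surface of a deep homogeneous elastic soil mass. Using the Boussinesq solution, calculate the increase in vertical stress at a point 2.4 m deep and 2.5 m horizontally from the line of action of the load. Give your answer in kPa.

Δσ_z ≈ 8.93 kPa

Boussinesq vertical stress below a point load on an elastic half-space:
Δσ_z = 3P/(2πz²) · [1 + (r/z)²]^(−5/2)
r/z = 2.5/2.4 = 1.0417; [1+(r/z)²]^(−5/2) = 0.15929.
Δσ_z = 3×676/(2π×2.4²) × 0.15929 = 56.036 × 0.15929 = 8.926 kPa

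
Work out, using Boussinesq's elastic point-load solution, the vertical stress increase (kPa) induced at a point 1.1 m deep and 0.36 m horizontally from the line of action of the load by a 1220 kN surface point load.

Δσ_z ≈ 373 kPa

Boussinesq vertical stress below a point load on an elastic half-space:
Δσ_z = 3P/(2πz²) · [1 + (r/z)²]^(−5/2)
r/z = 0.36/1.1 = 0.32727; [1+(r/z)²]^(−5/2) = 0.7754.
Δσ_z = 3×1220/(2π×1.1²) × 0.7754 = 481.41 × 0.7754 = 373.3 kPa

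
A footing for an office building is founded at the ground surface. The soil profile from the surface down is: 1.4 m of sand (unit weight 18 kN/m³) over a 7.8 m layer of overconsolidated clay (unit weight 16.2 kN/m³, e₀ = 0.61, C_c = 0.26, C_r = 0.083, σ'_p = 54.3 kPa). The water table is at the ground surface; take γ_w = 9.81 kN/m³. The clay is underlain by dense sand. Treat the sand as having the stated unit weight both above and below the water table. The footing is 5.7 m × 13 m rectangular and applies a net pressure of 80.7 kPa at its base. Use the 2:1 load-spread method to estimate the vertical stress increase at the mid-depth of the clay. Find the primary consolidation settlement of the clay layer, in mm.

S_c ≈ 177 mm

Mid-depth of clay below the ground surface: z = 1.4 + 7.8/2 = 5.3 m.
Total vertical stress at mid-clay: σ_v = 18×1.4 + 16.2×3.9 = 88.38 kPa.
Pore pressure: u = 9.81×(5.3 − 0) = 51.993 kPa.
Initial effective stress: σ'_0 = σ_v − u = 88.38 − 51.993 = 36.387 kPa.
Stress increase at mid-clay by the 2:1 spreading method:
Δσ = qBL/((B+z)(L+z)) = 80.7×5.7×13/((5.7+5.3)(13+5.3)) = 29.706 kPa
Final effective stress: σ'_f = 36.387 + 29.706 = 66.093 kPa.
σ'_f = 66.093 > σ'_p = 54.3 kPa, so the stress path crosses the preconsolidation pressure — recompression up to σ'_p, then virgin compression beyond:
S_c = H/(1+e₀)·[C_r·log₁₀(σ'_p/σ'_0) + C_c·log₁₀(σ'_f/σ'_p)]
    = 7.8/1.61 × [0.083×log₁₀(54.3/36.387) + 0.26×log₁₀(66.093/54.3)]
    = 4.8447 × [0.01443 + 0.022192] = 0.1774 m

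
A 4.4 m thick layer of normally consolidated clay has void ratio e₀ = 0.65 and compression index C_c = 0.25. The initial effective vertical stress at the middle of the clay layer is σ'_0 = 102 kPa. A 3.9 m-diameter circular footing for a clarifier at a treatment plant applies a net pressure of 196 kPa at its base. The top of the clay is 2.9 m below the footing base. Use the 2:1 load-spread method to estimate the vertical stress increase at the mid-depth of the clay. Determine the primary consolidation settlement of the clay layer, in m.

Mid-depth of clay below the footing base: z = 2.9 + 4.4/2 = 5.1 m.
Stress increase at mid-clay by the 2:1 spreading method:
Δσ ≈ qD²/(D+z)² = 196×3.9²/(3.9+5.1)² = 36.804 kPa
Final effective stress: σ'_f = σ'_0 + Δσ = 102 + 36.804 = 138.8 kPa.
Normally consolidated clay, so the full stress increment lies on the virgin compression line:
S_c = C_c·H/(1+e₀)·log₁₀(σ'_f/σ'_0) = 0.25×4.4/(1+0.65)×log₁₀(138.8/102)
    = 0.66667 × 0.13379 = 0.08919 m

S_c ≈ 0.0892 m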